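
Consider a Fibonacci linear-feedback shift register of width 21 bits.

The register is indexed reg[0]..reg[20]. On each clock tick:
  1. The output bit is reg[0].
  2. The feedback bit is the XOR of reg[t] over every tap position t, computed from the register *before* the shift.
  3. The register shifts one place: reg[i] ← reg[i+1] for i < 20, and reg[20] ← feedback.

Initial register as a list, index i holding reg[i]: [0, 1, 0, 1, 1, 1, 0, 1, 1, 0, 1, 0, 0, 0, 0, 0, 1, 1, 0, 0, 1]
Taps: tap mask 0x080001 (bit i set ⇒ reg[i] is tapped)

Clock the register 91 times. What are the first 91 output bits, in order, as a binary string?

0101110110100000110010001101101111111000010100100100110011111101111010000111100110001100010

k : reg_k → out_k, fb_k
0: 010111011010000011001 → 0, fb=0
1: 101110110100000110010 → 1, fb=0
2: 011101101000001100100 → 0, fb=0
3: 111011010000011001000 → 1, fb=1
4: 110110100000110010001 → 1, fb=1
5: 101101000001100100011 → 1, fb=0
6: 011010000011001000110 → 0, fb=1
7: 110100000110010001101 → 1, fb=1
8: 101000001100100011011 → 1, fb=0
9: 010000011001000110110 → 0, fb=1
10: 100000110010001101101 → 1, fb=1
11: 000001100100011011011 → 0, fb=1
12: 000011001000110110111 → 0, fb=1
13: 000110010001101101111 → 0, fb=1
14: 001100100011011011111 → 0, fb=1
15: 011001000110110111111 → 0, fb=1
16: 110010001101101111111 → 1, fb=0
17: 100100011011011111110 → 1, fb=0
18: 001000110110111111100 → 0, fb=0
19: 010001101101111111000 → 0, fb=0
20: 100011011011111110000 → 1, fb=1
21: 000110110111111100001 → 0, fb=0
22: 001101101111111000010 → 0, fb=1
23: 011011011111110000101 → 0, fb=0
24: 110110111111100001010 → 1, fb=0
25: 101101111111000010100 → 1, fb=1
26: 011011111110000101001 → 0, fb=0
27: 110111111100001010010 → 1, fb=0
28: 101111111000010100100 → 1, fb=1
29: 011111110000101001001 → 0, fb=0
30: 111111100001010010010 → 1, fb=0
31: 111111000010100100100 → 1, fb=1
32: 111110000101001001001 → 1, fb=1
33: 111100001010010010011 → 1, fb=0
34: 111000010100100100110 → 1, fb=0
35: 110000101001001001100 → 1, fb=1
36: 100001010010010011001 → 1, fb=1
37: 000010100100100110011 → 0, fb=1
38: 000101001001001100111 → 0, fb=1
39: 001010010010011001111 → 0, fb=1
40: 010100100100110011111 → 0, fb=1
41: 101001001001100111111 → 1, fb=0
42: 010010010011001111110 → 0, fb=1
43: 100100100110011111101 → 1, fb=1
44: 001001001100111111011 → 0, fb=1
45: 010010011001111110111 → 0, fb=1
46: 100100110011111101111 → 1, fb=0
47: 001001100111111011110 → 0, fb=1
48: 010011001111110111101 → 0, fb=0
49: 100110011111101111010 → 1, fb=0
50: 001100111111011110100 → 0, fb=0
51: 011001111110111101000 → 0, fb=0
52: 110011111101111010000 → 1, fb=1
53: 100111111011110100001 → 1, fb=1
54: 001111110111101000011 → 0, fb=1
55: 011111101111010000111 → 0, fb=1
56: 111111011110100001111 → 1, fb=0
57: 111110111101000011110 → 1, fb=0
58: 111101111010000111100 → 1, fb=1
59: 111011110100001111001 → 1, fb=1
60: 110111101000011110011 → 1, fb=0
61: 101111010000111100110 → 1, fb=0
62: 011110100001111001100 → 0, fb=0
63: 111101000011110011000 → 1, fb=1
64: 111010000111100110001 → 1, fb=1
65: 110100001111001100011 → 1, fb=0
66: 101000011110011000110 → 1, fb=0
67: 010000111100110001100 → 0, fb=0
68: 100001111001100011000 → 1, fb=1
69: 000011110011000110001 → 0, fb=0
70: 000111100110001100010 → 0, fb=1
71: 001111001100011000101 → 0, fb=0
72: 011110011000110001010 → 0, fb=1
73: 111100110001100010101 → 1, fb=1
74: 111001100011000101011 → 1, fb=0
75: 110011000110001010110 → 1, fb=0
76: 100110001100010101100 → 1, fb=1
77: 001100011000101011001 → 0, fb=0
78: 011000110001010110010 → 0, fb=1
79: 110001100010101100101 → 1, fb=1
80: 100011000101011001011 → 1, fb=0
81: 000110001010110010110 → 0, fb=1
82: 001100010101100101101 → 0, fb=0
83: 011000101011001011010 → 0, fb=1
84: 110001010110010110101 → 1, fb=1
85: 100010101100101101011 → 1, fb=0
86: 000101011001011010110 → 0, fb=1
87: 001010110010110101101 → 0, fb=0
88: 010101100101101011010 → 0, fb=1
89: 101011001011010110101 → 1, fb=1
90: 010110010110101101011 → 0, fb=1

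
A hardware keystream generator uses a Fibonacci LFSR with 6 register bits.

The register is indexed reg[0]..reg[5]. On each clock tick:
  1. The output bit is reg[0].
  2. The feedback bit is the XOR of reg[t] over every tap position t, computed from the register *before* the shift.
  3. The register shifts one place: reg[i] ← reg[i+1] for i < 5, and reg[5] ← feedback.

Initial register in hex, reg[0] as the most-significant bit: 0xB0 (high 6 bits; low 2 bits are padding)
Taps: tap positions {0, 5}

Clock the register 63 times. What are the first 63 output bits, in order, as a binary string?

101100110111011010010011100010111100101000110000100000111111010

step | reg (before) | out | fb
   0 | 101100 | 1 | 1
   1 | 011001 | 0 | 1
   2 | 110011 | 1 | 0
   3 | 100110 | 1 | 1
   4 | 001101 | 0 | 1
   5 | 011011 | 0 | 1
   6 | 110111 | 1 | 0
   7 | 101110 | 1 | 1
   8 | 011101 | 0 | 1
   9 | 111011 | 1 | 0
  10 | 110110 | 1 | 1
  11 | 101101 | 1 | 0
  12 | 011010 | 0 | 0
  13 | 110100 | 1 | 1
  14 | 101001 | 1 | 0
  15 | 010010 | 0 | 0
  16 | 100100 | 1 | 1
  17 | 001001 | 0 | 1
  18 | 010011 | 0 | 1
  19 | 100111 | 1 | 0
  20 | 001110 | 0 | 0
  21 | 011100 | 0 | 0
  22 | 111000 | 1 | 1
  23 | 110001 | 1 | 0
  24 | 100010 | 1 | 1
  25 | 000101 | 0 | 1
  26 | 001011 | 0 | 1
  27 | 010111 | 0 | 1
  28 | 101111 | 1 | 0
  29 | 011110 | 0 | 0
  30 | 111100 | 1 | 1
  31 | 111001 | 1 | 0
  32 | 110010 | 1 | 1
  33 | 100101 | 1 | 0
  34 | 001010 | 0 | 0
  35 | 010100 | 0 | 0
  36 | 101000 | 1 | 1
  37 | 010001 | 0 | 1
  38 | 100011 | 1 | 0
  39 | 000110 | 0 | 0
  40 | 001100 | 0 | 0
  41 | 011000 | 0 | 0
  42 | 110000 | 1 | 1
  43 | 100001 | 1 | 0
  44 | 000010 | 0 | 0
  45 | 000100 | 0 | 0
  46 | 001000 | 0 | 0
  47 | 010000 | 0 | 0
  48 | 100000 | 1 | 1
  49 | 000001 | 0 | 1
  50 | 000011 | 0 | 1
  51 | 000111 | 0 | 1
  52 | 001111 | 0 | 1
  53 | 011111 | 0 | 1
  54 | 111111 | 1 | 0
  55 | 111110 | 1 | 1
  56 | 111101 | 1 | 0
  57 | 111010 | 1 | 1
  58 | 110101 | 1 | 0
  59 | 101010 | 1 | 1
  60 | 010101 | 0 | 1
  61 | 101011 | 1 | 0
  62 | 010110 | 0 | 0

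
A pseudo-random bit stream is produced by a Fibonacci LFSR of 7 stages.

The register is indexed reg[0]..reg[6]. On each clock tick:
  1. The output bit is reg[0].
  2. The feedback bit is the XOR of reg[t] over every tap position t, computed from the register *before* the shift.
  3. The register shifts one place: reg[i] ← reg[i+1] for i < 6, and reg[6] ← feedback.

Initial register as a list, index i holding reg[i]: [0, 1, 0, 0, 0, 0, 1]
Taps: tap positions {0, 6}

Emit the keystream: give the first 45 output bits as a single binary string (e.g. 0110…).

010000110000010000001111111010101001100111011

tick  register→output (feedback)
  0  0100001→0 (1)
  1  1000011→1 (0)
  2  0000110→0 (0)
  3  0001100→0 (0)
  4  0011000→0 (0)
  5  0110000→0 (0)
  6  1100000→1 (1)
  7  1000001→1 (0)
  8  0000010→0 (0)
  9  0000100→0 (0)
 10  0001000→0 (0)
 11  0010000→0 (0)
 12  0100000→0 (0)
 13  1000000→1 (1)
 14  0000001→0 (1)
 15  0000011→0 (1)
 16  0000111→0 (1)
 17  0001111→0 (1)
 18  0011111→0 (1)
 19  0111111→0 (1)
 20  1111111→1 (0)
 21  1111110→1 (1)
 22  1111101→1 (0)
 23  1111010→1 (1)
 24  1110101→1 (0)
 25  1101010→1 (1)
 26  1010101→1 (0)
 27  0101010→0 (0)
 28  1010100→1 (1)
 29  0101001→0 (1)
 30  1010011→1 (0)
 31  0100110→0 (0)
 32  1001100→1 (1)
 33  0011001→0 (1)
 34  0110011→0 (1)
 35  1100111→1 (0)
 36  1001110→1 (1)
 37  0011101→0 (1)
 38  0111011→0 (1)
 39  1110111→1 (0)
 40  1101110→1 (1)
 41  1011101→1 (0)
 42  0111010→0 (0)
 43  1110100→1 (1)
 44  1101001→1 (0)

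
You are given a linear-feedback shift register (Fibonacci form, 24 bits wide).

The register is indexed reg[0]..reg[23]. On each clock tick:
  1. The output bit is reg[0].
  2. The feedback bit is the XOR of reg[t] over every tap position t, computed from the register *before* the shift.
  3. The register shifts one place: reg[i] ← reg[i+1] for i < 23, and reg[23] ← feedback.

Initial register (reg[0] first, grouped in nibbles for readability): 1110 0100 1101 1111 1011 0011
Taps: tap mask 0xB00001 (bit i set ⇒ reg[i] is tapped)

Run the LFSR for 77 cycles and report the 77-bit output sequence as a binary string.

11100100110111111011001100100011000010111010100011011001001010000011011001011

tick  register→output (feedback)
  0  111001001101111110110011→1 (0)
  1  110010011011111101100110→1 (0)
  2  100100110111111011001100→1 (1)
  3  001001101111110110011001→0 (0)
  4  010011011111101100110010→0 (0)
  5  100110111111011001100100→1 (0)
  6  001101111110110011001000→0 (1)
  7  011011111101100110010001→0 (1)
  8  110111111011001100100011→1 (0)
  9  101111110110011001000110→1 (0)
 10  011111101100110010001100→0 (0)
 11  111111011001100100011000→1 (0)
 12  111110110011001000110000→1 (1)
 13  111101100110010001100001→1 (0)
 14  111011001100100011000010→1 (1)
 15  110110011001000110000101→1 (1)
 16  101100110010001100001011→1 (1)
 17  011001100100011000010111→0 (0)
 18  110011001000110000101110→1 (1)
 19  100110010001100001011101→1 (0)
 20  001100100011000010111010→0 (1)
 21  011001000110000101110101→0 (0)
 22  110010001100001011101010→1 (0)
 23  100100011000010111010100→1 (0)
 24  001000110000101110101000→0 (1)
 25  010001100001011101010001→0 (1)
 26  100011000010111010100011→1 (0)
 27  000110000101110101000110→0 (1)
 28  001100001011101010001101→0 (1)
 29  011000010111010100011011→0 (0)
 30  110000101110101000110110→1 (0)
 31  100001011101010001101100→1 (1)
 32  000010111010100011011001→0 (0)
 33  000101110101000110110010→0 (0)
 34  001011101010001101100100→0 (1)
 35  010111010100011011001001→0 (0)
 36  101110101000110110010010→1 (1)
 37  011101010001101100100101→0 (0)
 38  111010100011011001001010→1 (0)
 39  110101000110110010010100→1 (0)
 40  101010001101100100101000→1 (0)
 41  010100011011001001010000→0 (0)
 42  101000110110010010100000→1 (1)
 43  010001101100100101000001→0 (1)
 44  100011011001001010000011→1 (0)
 45  000110110010010100000110→0 (1)
 46  001101100100101000001101→0 (1)
 47  011011001001010000011011→0 (0)
 48  110110010010100000110110→1 (0)
 49  101100100101000001101100→1 (1)
 50  011001001010000011011001→0 (0)
 51  110010010100000110110010→1 (1)
 52  100100101000001101100101→1 (1)
 53  001001010000011011001011→0 (0)
 54  010010100000110110010110→0 (1)
 55  100101000001101100101101→1 (0)
 56  001010000011011001011010→0 (1)
 57  010100000110110010110101→0 (0)
 58  101000001101100101101010→1 (0)
 59  010000011011001011010100→0 (1)
 60  100000110110010110101001→1 (1)
 61  000001101100101101010011→0 (1)
 62  000011011001011010100111→0 (0)
 63  000110110010110101001110→0 (0)
 64  001101100101101010011100→0 (0)
 65  011011001011010100111000→0 (1)
 66  110110010110101001110001→1 (0)
 67  101100101101010011100010→1 (1)
 68  011001011010100111000101→0 (0)
 69  110010110101001110001010→1 (0)
 70  100101101010011100010100→1 (0)
 71  001011010100111000101000→0 (1)
 72  010110101001110001010001→0 (1)
 73  101101010011100010100011→1 (0)
 74  011010100111000101000110→0 (1)
 75  110101001110001010001101→1 (0)
 76  101010011100010100011010→1 (0)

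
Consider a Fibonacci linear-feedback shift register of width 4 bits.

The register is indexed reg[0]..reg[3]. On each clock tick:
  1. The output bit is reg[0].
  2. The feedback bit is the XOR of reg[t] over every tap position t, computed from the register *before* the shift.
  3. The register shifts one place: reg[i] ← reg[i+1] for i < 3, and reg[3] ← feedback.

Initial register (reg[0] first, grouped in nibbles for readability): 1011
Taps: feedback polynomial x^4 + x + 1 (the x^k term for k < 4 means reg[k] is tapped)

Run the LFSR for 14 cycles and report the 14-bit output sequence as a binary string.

k : reg_k → out_k, fb_k
0: 1011 → 1, fb=1
1: 0111 → 0, fb=1
2: 1111 → 1, fb=0
3: 1110 → 1, fb=0
4: 1100 → 1, fb=0
5: 1000 → 1, fb=1
6: 0001 → 0, fb=0
7: 0010 → 0, fb=0
8: 0100 → 0, fb=1
9: 1001 → 1, fb=1
10: 0011 → 0, fb=0
11: 0110 → 0, fb=1
12: 1101 → 1, fb=0
13: 1010 → 1, fb=1

10111100010011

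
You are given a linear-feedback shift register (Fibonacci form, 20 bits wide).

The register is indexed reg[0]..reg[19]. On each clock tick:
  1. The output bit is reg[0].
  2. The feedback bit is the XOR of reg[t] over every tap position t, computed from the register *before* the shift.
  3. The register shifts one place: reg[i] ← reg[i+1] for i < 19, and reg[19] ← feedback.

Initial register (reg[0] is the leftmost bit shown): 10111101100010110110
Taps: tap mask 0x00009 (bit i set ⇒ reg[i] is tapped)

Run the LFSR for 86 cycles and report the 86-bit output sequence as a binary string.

10111101100010110110010100011101000001001101111101010010001000100101110000110011000010

k : reg_k → out_k, fb_k
0: 10111101100010110110 → 1, fb=0
1: 01111011000101101100 → 0, fb=1
2: 11110110001011011001 → 1, fb=0
3: 11101100010110110010 → 1, fb=1
4: 11011000101101100101 → 1, fb=0
5: 10110001011011001010 → 1, fb=0
6: 01100010110110010100 → 0, fb=0
7: 11000101101100101000 → 1, fb=1
8: 10001011011001010001 → 1, fb=1
9: 00010110110010100011 → 0, fb=1
10: 00101101100101000111 → 0, fb=0
11: 01011011001010001110 → 0, fb=1
12: 10110110010100011101 → 1, fb=0
13: 01101100101000111010 → 0, fb=0
14: 11011001010001110100 → 1, fb=0
15: 10110010100011101000 → 1, fb=0
16: 01100101000111010000 → 0, fb=0
17: 11001010001110100000 → 1, fb=1
18: 10010100011101000001 → 1, fb=0
19: 00101000111010000010 → 0, fb=0
20: 01010001110100000100 → 0, fb=1
21: 10100011101000001001 → 1, fb=1
22: 01000111010000010011 → 0, fb=0
23: 10001110100000100110 → 1, fb=1
24: 00011101000001001101 → 0, fb=1
25: 00111010000010011011 → 0, fb=1
26: 01110100000100110111 → 0, fb=1
27: 11101000001001101111 → 1, fb=1
28: 11010000010011011111 → 1, fb=0
29: 10100000100110111110 → 1, fb=1
30: 01000001001101111101 → 0, fb=0
31: 10000010011011111010 → 1, fb=1
32: 00000100110111110101 → 0, fb=0
33: 00001001101111101010 → 0, fb=0
34: 00010011011111010100 → 0, fb=1
35: 00100110111110101001 → 0, fb=0
36: 01001101111101010010 → 0, fb=0
37: 10011011111010100100 → 1, fb=0
38: 00110111110101001000 → 0, fb=1
39: 01101111101010010001 → 0, fb=0
40: 11011111010100100010 → 1, fb=0
41: 10111110101001000100 → 1, fb=0
42: 01111101010010001000 → 0, fb=1
43: 11111010100100010001 → 1, fb=0
44: 11110101001000100010 → 1, fb=0
45: 11101010010001000100 → 1, fb=1
46: 11010100100010001001 → 1, fb=0
47: 10101001000100010010 → 1, fb=1
48: 01010010001000100101 → 0, fb=1
49: 10100100010001001011 → 1, fb=1
50: 01001000100010010111 → 0, fb=0
51: 10010001000100101110 → 1, fb=0
52: 00100010001001011100 → 0, fb=0
53: 01000100010010111000 → 0, fb=0
54: 10001000100101110000 → 1, fb=1
55: 00010001001011100001 → 0, fb=1
56: 00100010010111000011 → 0, fb=0
57: 01000100101110000110 → 0, fb=0
58: 10001001011100001100 → 1, fb=1
59: 00010010111000011001 → 0, fb=1
60: 00100101110000110011 → 0, fb=0
61: 01001011100001100110 → 0, fb=0
62: 10010111000011001100 → 1, fb=0
63: 00101110000110011000 → 0, fb=0
64: 01011100001100110000 → 0, fb=1
65: 10111000011001100001 → 1, fb=0
66: 01110000110011000010 → 0, fb=1
67: 11100001100110000101 → 1, fb=1
68: 11000011001100001011 → 1, fb=1
69: 10000110011000010111 → 1, fb=1
70: 00001100110000101111 → 0, fb=0
71: 00011001100001011110 → 0, fb=1
72: 00110011000010111101 → 0, fb=1
73: 01100110000101111011 → 0, fb=0
74: 11001100001011110110 → 1, fb=1
75: 10011000010111101101 → 1, fb=0
76: 00110000101111011010 → 0, fb=1
77: 01100001011110110101 → 0, fb=0
78: 11000010111101101010 → 1, fb=1
79: 10000101111011010101 → 1, fb=1
80: 00001011110110101011 → 0, fb=0
81: 00010111101101010110 → 0, fb=1
82: 00101111011010101101 → 0, fb=0
83: 01011110110101011010 → 0, fb=1
84: 10111101101010110101 → 1, fb=0
85: 01111011010101101010 → 0, fb=1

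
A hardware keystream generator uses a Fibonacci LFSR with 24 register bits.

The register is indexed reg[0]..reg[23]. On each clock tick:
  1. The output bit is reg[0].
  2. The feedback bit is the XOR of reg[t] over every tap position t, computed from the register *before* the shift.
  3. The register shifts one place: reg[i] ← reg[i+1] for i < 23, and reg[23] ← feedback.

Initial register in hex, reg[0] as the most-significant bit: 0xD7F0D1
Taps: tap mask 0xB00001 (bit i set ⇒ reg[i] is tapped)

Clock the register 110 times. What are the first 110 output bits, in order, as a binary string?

step | reg (before) | out | fb
   0 | 110101111111000011010001 | 1 | 0
   1 | 101011111110000110100010 | 1 | 1
   2 | 010111111100001101000101 | 0 | 0
   3 | 101111111000011010001010 | 1 | 0
   4 | 011111110000110100010100 | 0 | 1
   5 | 111111100001101000101001 | 1 | 1
   6 | 111111000011010001010011 | 1 | 0
   7 | 111110000110100010100110 | 1 | 0
   8 | 111100001101000101001100 | 1 | 1
   9 | 111000011010001010011001 | 1 | 1
  10 | 110000110100010100110011 | 1 | 0
  11 | 100001101000101001100110 | 1 | 0
  12 | 000011010001010011001100 | 0 | 0
  13 | 000110100010100110011000 | 0 | 1
  14 | 001101000101001100110001 | 0 | 1
  15 | 011010001010011001100011 | 0 | 1
  16 | 110100010100110011000111 | 1 | 1
  17 | 101000101001100110001111 | 1 | 0
  18 | 010001010011001100011110 | 0 | 0
  19 | 100010100110011000111100 | 1 | 1
  20 | 000101001100110001111001 | 0 | 0
  21 | 001010011001100011110010 | 0 | 0
  22 | 010100110011000111100100 | 0 | 1
  23 | 101001100110001111001001 | 1 | 1
  24 | 010011001100011110010011 | 0 | 1
  25 | 100110011000111100100111 | 1 | 1
  26 | 001100110001111001001111 | 0 | 1
  27 | 011001100011110010011111 | 0 | 1
  28 | 110011000111100100111111 | 1 | 0
  29 | 100110001111001001111110 | 1 | 1
  30 | 001100011110010011111101 | 0 | 1
  31 | 011000111100100111111011 | 0 | 0
  32 | 110001111001001111110110 | 1 | 0
  33 | 100011110010011111101100 | 1 | 1
  34 | 000111100100111111011001 | 0 | 0
  35 | 001111001001111110110010 | 0 | 0
  36 | 011110010011111101100100 | 0 | 1
  37 | 111100100111111011001001 | 1 | 1
  38 | 111001001111110110010011 | 1 | 0
  39 | 110010011111101100100110 | 1 | 0
  40 | 100100111111011001001100 | 1 | 1
  41 | 001001111110110010011001 | 0 | 0
  42 | 010011111101100100110010 | 0 | 0
  43 | 100111111011001001100100 | 1 | 0
  44 | 001111110110010011001000 | 0 | 1
  45 | 011111101100100110010001 | 0 | 1
  46 | 111111011001001100100011 | 1 | 0
  47 | 111110110010011001000110 | 1 | 0
  48 | 111101100100110010001100 | 1 | 1
  49 | 111011001001100100011001 | 1 | 1
  50 | 110110010011001000110011 | 1 | 0
  51 | 101100100110010001100110 | 1 | 0
  52 | 011001001100100011001100 | 0 | 0
  53 | 110010011001000110011000 | 1 | 0
  54 | 100100110010001100110000 | 1 | 1
  55 | 001001100100011001100001 | 0 | 1
  56 | 010011001000110011000011 | 0 | 1
  57 | 100110010001100110000111 | 1 | 1
  58 | 001100100011001100001111 | 0 | 1
  59 | 011001000110011000011111 | 0 | 1
  60 | 110010001100110000111111 | 1 | 0
  61 | 100100011001100001111110 | 1 | 1
  62 | 001000110011000011111101 | 0 | 1
  63 | 010001100110000111111011 | 0 | 0
  64 | 100011001100001111110110 | 1 | 0
  65 | 000110011000011111101100 | 0 | 0
  66 | 001100110000111111011000 | 0 | 1
  67 | 011001100001111110110001 | 0 | 1
  68 | 110011000011111101100011 | 1 | 0
  69 | 100110000111111011000110 | 1 | 0
  70 | 001100001111110110001100 | 0 | 0
  71 | 011000011111101100011000 | 0 | 1
  72 | 110000111111011000110001 | 1 | 0
  73 | 100001111110110001100010 | 1 | 1
  74 | 000011111101100011000101 | 0 | 0
  75 | 000111111011000110001010 | 0 | 1
  76 | 001111110110001100010101 | 0 | 0
  77 | 011111101100011000101010 | 0 | 1
  78 | 111111011000110001010101 | 1 | 1
  79 | 111110110001100010101011 | 1 | 1
  80 | 111101100011000101010111 | 1 | 1
  81 | 111011000110001010101111 | 1 | 0
  82 | 110110001100010101011110 | 1 | 1
  83 | 101100011000101010111101 | 1 | 0
  84 | 011000110001010101111010 | 0 | 1
  85 | 110001100010101011110101 | 1 | 1
  86 | 100011000101010111101011 | 1 | 1
  87 | 000110001010101111010111 | 0 | 0
  88 | 001100010101011110101110 | 0 | 0
  89 | 011000101010111101011100 | 0 | 0
  90 | 110001010101111010111000 | 1 | 0
  91 | 100010101011110101110000 | 1 | 1
  92 | 000101010111101011100001 | 0 | 1
  93 | 001010101111010111000011 | 0 | 1
  94 | 010101011110101110000111 | 0 | 0
  95 | 101010111101011100001110 | 1 | 1
  96 | 010101111010111000011101 | 0 | 1
  97 | 101011110101110000111011 | 1 | 1
  98 | 010111101011100001110111 | 0 | 0
  99 | 101111010111000011101110 | 1 | 1
 100 | 011110101110000111011101 | 0 | 1
 101 | 111101011100001110111011 | 1 | 1
 102 | 111010111000011101110111 | 1 | 1
 103 | 110101110000111011101111 | 1 | 0
 104 | 101011100001110111011110 | 1 | 1
 105 | 010111000011101110111101 | 0 | 1
 106 | 101110000111011101111011 | 1 | 1
 107 | 011100001110111011110111 | 0 | 0
 108 | 111000011101110111101110 | 1 | 1
 109 | 110000111011101111011101 | 1 | 0

11010111111100001101000101001100110001111001001111110110010011001000110011000011111101100011000101010111101011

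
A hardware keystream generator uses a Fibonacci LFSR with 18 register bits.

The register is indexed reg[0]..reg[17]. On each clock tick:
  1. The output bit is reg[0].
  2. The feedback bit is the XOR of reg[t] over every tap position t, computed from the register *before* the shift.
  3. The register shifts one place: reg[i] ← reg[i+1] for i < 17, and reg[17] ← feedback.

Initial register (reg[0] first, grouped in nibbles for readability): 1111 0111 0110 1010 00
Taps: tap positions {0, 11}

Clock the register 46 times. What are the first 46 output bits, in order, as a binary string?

step | reg (before) | out | fb
   0 | 111101110110101000 | 1 | 1
   1 | 111011101101010001 | 1 | 0
   2 | 110111011010100010 | 1 | 1
   3 | 101110110101000101 | 1 | 0
   4 | 011101101010001010 | 0 | 0
   5 | 111011010100010100 | 1 | 1
   6 | 110110101000101001 | 1 | 1
   7 | 101101010001010011 | 1 | 0
   8 | 011010100010100110 | 0 | 0
   9 | 110101000101001100 | 1 | 0
  10 | 101010001010011000 | 1 | 1
  11 | 010100010100110001 | 0 | 0
  12 | 101000101001100010 | 1 | 0
  13 | 010001010011000100 | 0 | 1
  14 | 100010100110001001 | 1 | 1
  15 | 000101001100010011 | 0 | 0
  16 | 001010011000100110 | 0 | 0
  17 | 010100110001001100 | 0 | 1
  18 | 101001100010011001 | 1 | 1
  19 | 010011000100110011 | 0 | 0
  20 | 100110001001100110 | 1 | 0
  21 | 001100010011001100 | 0 | 1
  22 | 011000100110011001 | 0 | 0
  23 | 110001001100110010 | 1 | 1
  24 | 100010011001100101 | 1 | 0
  25 | 000100110011001010 | 0 | 1
  26 | 001001100110010101 | 0 | 0
  27 | 010011001100101010 | 0 | 0
  28 | 100110011001010100 | 1 | 0
  29 | 001100110010101000 | 0 | 0
  30 | 011001100101010000 | 0 | 1
  31 | 110011001010100001 | 1 | 1
  32 | 100110010101000011 | 1 | 0
  33 | 001100101010000110 | 0 | 0
  34 | 011001010100001100 | 0 | 0
  35 | 110010101000011000 | 1 | 1
  36 | 100101010000110001 | 1 | 1
  37 | 001010100001100011 | 0 | 1
  38 | 010101000011000111 | 0 | 1
  39 | 101010000110001111 | 1 | 1
  40 | 010100001100011111 | 0 | 0
  41 | 101000011000111110 | 1 | 1
  42 | 010000110001111101 | 0 | 1
  43 | 100001100011111011 | 1 | 0
  44 | 000011000111110110 | 0 | 1
  45 | 000110001111101101 | 0 | 1

1111011101101010001010011000100110011001010100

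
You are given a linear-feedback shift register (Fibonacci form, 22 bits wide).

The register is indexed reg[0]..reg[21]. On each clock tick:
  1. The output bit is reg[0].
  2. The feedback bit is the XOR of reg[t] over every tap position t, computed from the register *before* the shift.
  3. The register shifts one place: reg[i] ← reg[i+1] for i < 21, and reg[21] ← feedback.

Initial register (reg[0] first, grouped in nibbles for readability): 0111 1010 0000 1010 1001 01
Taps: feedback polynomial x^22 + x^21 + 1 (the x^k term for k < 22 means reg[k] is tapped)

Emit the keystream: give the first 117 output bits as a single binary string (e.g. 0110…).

011110100000101010010110101100000011001110010011011111110111010001110110101010010110000101101100110001101111100100100

tick  register→output (feedback)
  0  0111101000001010100101→0 (1)
  1  1111010000010101001011→1 (0)
  2  1110100000101010010110→1 (1)
  3  1101000001010100101101→1 (0)
  4  1010000010101001011010→1 (1)
  5  0100000101010010110101→0 (1)
  6  1000001010100101101011→1 (0)
  7  0000010101001011010110→0 (0)
  8  0000101010010110101100→0 (0)
  9  0001010100101101011000→0 (0)
 10  0010101001011010110000→0 (0)
 11  0101010010110101100000→0 (0)
 12  1010100101101011000000→1 (1)
 13  0101001011010110000001→0 (1)
 14  1010010110101100000011→1 (0)
 15  0100101101011000000110→0 (0)
 16  1001011010110000001100→1 (1)
 17  0010110101100000011001→0 (1)
 18  0101101011000000110011→0 (1)
 19  1011010110000001100111→1 (0)
 20  0110101100000011001110→0 (0)
 21  1101011000000110011100→1 (1)
 22  1010110000001100111001→1 (0)
 23  0101100000011001110010→0 (0)
 24  1011000000110011100100→1 (1)
 25  0110000001100111001001→0 (1)
 26  1100000011001110010011→1 (0)
 27  1000000110011100100110→1 (1)
 28  0000001100111001001101→0 (1)
 29  0000011001110010011011→0 (1)
 30  0000110011100100110111→0 (1)
 31  0001100111001001101111→0 (1)
 32  0011001110010011011111→0 (1)
 33  0110011100100110111111→0 (1)
 34  1100111001001101111111→1 (0)
 35  1001110010011011111110→1 (1)
 36  0011100100110111111101→0 (1)
 37  0111001001101111111011→0 (1)
 38  1110010011011111110111→1 (0)
 39  1100100110111111101110→1 (1)
 40  1001001101111111011101→1 (0)
 41  0010011011111110111010→0 (0)
 42  0100110111111101110100→0 (0)
 43  1001101111111011101000→1 (1)
 44  0011011111110111010001→0 (1)
 45  0110111111101110100011→0 (1)
 46  1101111111011101000111→1 (0)
 47  1011111110111010001110→1 (1)
 48  0111111101110100011101→0 (1)
 49  1111111011101000111011→1 (0)
 50  1111110111010001110110→1 (1)
 51  1111101110100011101101→1 (0)
 52  1111011101000111011010→1 (1)
 53  1110111010001110110101→1 (0)
 54  1101110100011101101010→1 (1)
 55  1011101000111011010101→1 (0)
 56  0111010001110110101010→0 (0)
 57  1110100011101101010100→1 (1)
 58  1101000111011010101001→1 (0)
 59  1010001110110101010010→1 (1)
 60  0100011101101010100101→0 (1)
 61  1000111011010101001011→1 (0)
 62  0001110110101010010110→0 (0)
 63  0011101101010100101100→0 (0)
 64  0111011010101001011000→0 (0)
 65  1110110101010010110000→1 (1)
 66  1101101010100101100001→1 (0)
 67  1011010101001011000010→1 (1)
 68  0110101010010110000101→0 (1)
 69  1101010100101100001011→1 (0)
 70  1010101001011000010110→1 (1)
 71  0101010010110000101101→0 (1)
 72  1010100101100001011011→1 (0)
 73  0101001011000010110110→0 (0)
 74  1010010110000101101100→1 (1)
 75  0100101100001011011001→0 (1)
 76  1001011000010110110011→1 (0)
 77  0010110000101101100110→0 (0)
 78  0101100001011011001100→0 (0)
 79  1011000010110110011000→1 (1)
 80  0110000101101100110001→0 (1)
 81  1100001011011001100011→1 (0)
 82  1000010110110011000110→1 (1)
 83  0000101101100110001101→0 (1)
 84  0001011011001100011011→0 (1)
 85  0010110110011000110111→0 (1)
 86  0101101100110001101111→0 (1)
 87  1011011001100011011111→1 (0)
 88  0110110011000110111110→0 (0)
 89  1101100110001101111100→1 (1)
 90  1011001100011011111001→1 (0)
 91  0110011000110111110010→0 (0)
 92  1100110001101111100100→1 (1)
 93  1001100011011111001001→1 (0)
 94  0011000110111110010010→0 (0)
 95  0110001101111100100100→0 (0)
 96  1100011011111001001000→1 (1)
 97  1000110111110010010001→1 (0)
 98  0001101111100100100010→0 (0)
 99  0011011111001001000100→0 (0)
100  0110111110010010001000→0 (0)
101  1101111100100100010000→1 (1)
102  1011111001001000100001→1 (0)
103  0111110010010001000010→0 (0)
104  1111100100100010000100→1 (1)
105  1111001001000100001001→1 (0)
106  1110010010001000010010→1 (1)
107  1100100100010000100101→1 (0)
108  1001001000100001001010→1 (1)
109  0010010001000010010101→0 (1)
110  0100100010000100101011→0 (1)
111  1001000100001001010111→1 (0)
112  0010001000010010101110→0 (0)
113  0100010000100101011100→0 (0)
114  1000100001001010111000→1 (1)
115  0001000010010101110001→0 (1)
116  0010000100101011100011→0 (1)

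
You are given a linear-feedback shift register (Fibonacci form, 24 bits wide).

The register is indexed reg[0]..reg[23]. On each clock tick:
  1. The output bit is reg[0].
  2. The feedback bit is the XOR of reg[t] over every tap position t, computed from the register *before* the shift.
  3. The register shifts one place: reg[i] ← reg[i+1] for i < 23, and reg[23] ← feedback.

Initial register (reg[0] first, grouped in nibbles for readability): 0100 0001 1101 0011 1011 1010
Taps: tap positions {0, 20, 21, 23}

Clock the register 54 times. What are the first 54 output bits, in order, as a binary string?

k : reg_k → out_k, fb_k
0: 010000011101001110111010 → 0, fb=1
1: 100000111010011101110101 → 1, fb=1
2: 000001110100111011101011 → 0, fb=0
3: 000011101001110111010110 → 0, fb=1
4: 000111010011101110101101 → 0, fb=1
5: 001110100111011101011011 → 0, fb=0
6: 011101001110111010110110 → 0, fb=1
7: 111010011101110101101101 → 1, fb=0
8: 110100111011101011011010 → 1, fb=0
9: 101001110111010110110100 → 1, fb=0
10: 010011101110101101101000 → 0, fb=1
11: 100111011101011011010001 → 1, fb=0
12: 001110111010110110100010 → 0, fb=0
13: 011101110101101101000100 → 0, fb=1
14: 111011101011011010001001 → 1, fb=1
15: 110111010110110100010011 → 1, fb=0
16: 101110101101101000100110 → 1, fb=0
17: 011101011011010001001100 → 0, fb=0
18: 111010110110100010011000 → 1, fb=0
19: 110101101101000100110000 → 1, fb=1
20: 101011011010001001100001 → 1, fb=0
21: 010110110100010011000010 → 0, fb=0
22: 101101101000100110000100 → 1, fb=0
23: 011011010001001100001000 → 0, fb=1
24: 110110100010011000010001 → 1, fb=0
25: 101101000100110000100010 → 1, fb=1
26: 011010001001100001000101 → 0, fb=0
27: 110100010011000010001010 → 1, fb=0
28: 101000100110000100010100 → 1, fb=0
29: 010001001100001000101000 → 0, fb=1
30: 100010011000010001010001 → 1, fb=0
31: 000100110000100010100010 → 0, fb=0
32: 001001100001000101000100 → 0, fb=1
33: 010011000010001010001001 → 0, fb=0
34: 100110000100010100010010 → 1, fb=1
35: 001100001000101000100101 → 0, fb=0
36: 011000010001010001001010 → 0, fb=1
37: 110000100010100010010101 → 1, fb=1
38: 100001000101000100101011 → 1, fb=1
39: 000010001010001001010111 → 0, fb=0
40: 000100010100010010101110 → 0, fb=0
41: 001000101000100101011100 → 0, fb=0
42: 010001010001001010111000 → 0, fb=1
43: 100010100010010101110001 → 1, fb=0
44: 000101000100101011100010 → 0, fb=0
45: 001010001001010111000100 → 0, fb=1
46: 010100010010101110001001 → 0, fb=0
47: 101000100101011100010010 → 1, fb=1
48: 010001001010111000100101 → 0, fb=0
49: 100010010101110001001010 → 1, fb=0
50: 000100101011100010010100 → 0, fb=1
51: 001001010111000100101001 → 0, fb=0
52: 010010101110001001010010 → 0, fb=0
53: 100101011100010010100100 → 1, fb=0

010000011101001110111010110110100010011000010001010001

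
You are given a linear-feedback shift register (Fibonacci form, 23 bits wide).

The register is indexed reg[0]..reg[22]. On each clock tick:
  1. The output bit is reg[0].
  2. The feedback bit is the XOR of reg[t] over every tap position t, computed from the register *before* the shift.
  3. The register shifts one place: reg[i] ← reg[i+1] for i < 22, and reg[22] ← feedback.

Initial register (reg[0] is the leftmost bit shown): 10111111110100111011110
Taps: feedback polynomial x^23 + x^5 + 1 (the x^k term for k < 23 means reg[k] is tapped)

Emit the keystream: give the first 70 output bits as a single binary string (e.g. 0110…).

tick  register→output (feedback)
  0  10111111110100111011110→1 (0)
  1  01111111101001110111100→0 (1)
  2  11111111010011101111001→1 (0)
  3  11111110100111011110010→1 (0)
  4  11111101001110111100100→1 (0)
  5  11111010011101111001000→1 (1)
  6  11110100111011110010001→1 (0)
  7  11101001110111100100010→1 (1)
  8  11010011101111001000101→1 (1)
  9  10100111011110010001011→1 (0)
 10  01001110111100100010110→0 (1)
 11  10011101111001000101101→1 (0)
 12  00111011110010001011010→0 (0)
 13  01110111100100010110100→0 (1)
 14  11101111001000101101001→1 (0)
 15  11011110010001011010010→1 (0)
 16  10111100100010110100100→1 (0)
 17  01111001000101101001000→0 (0)
 18  11110010001011010010000→1 (1)
 19  11100100010110100100001→1 (0)
 20  11001000101101001000010→1 (1)
 21  10010001011010010000101→1 (1)
 22  00100010110100100001011→0 (0)
 23  01000101101001000010110→0 (1)
 24  10001011010010000101101→1 (1)
 25  00010110100100001011011→0 (1)
 26  00101101001000010110111→0 (1)
 27  01011010010000101101111→0 (0)
 28  10110100100001011011110→1 (0)
 29  01101001000010110111100→0 (0)
 30  11010010000101101111000→1 (1)
 31  10100100001011011110001→1 (0)
 32  01001000010110111100010→0 (0)
 33  10010000101101111000100→1 (1)
 34  00100001011011110001001→0 (0)
 35  01000010110111100010010→0 (0)
 36  10000101101111000100100→1 (0)
 37  00001011011110001001000→0 (0)
 38  00010110111100010010000→0 (1)
 39  00101101111000100100001→0 (1)
 40  01011011110001001000011→0 (0)
 41  10110111100010010000110→1 (0)
 42  01101111000100100001100→0 (1)
 43  11011110001001000011001→1 (0)
 44  10111100010010000110010→1 (0)
 45  01111000100100001100100→0 (0)
 46  11110001001000011001000→1 (1)
 47  11100010010000110010001→1 (1)
 48  11000100100001100100011→1 (0)
 49  10001001000011001000110→1 (1)
 50  00010010000110010001101→0 (0)
 51  00100100001100100011010→0 (1)
 52  01001000011001000110101→0 (0)
 53  10010000110010001101010→1 (1)
 54  00100001100100011010101→0 (0)
 55  01000011001000110101010→0 (0)
 56  10000110010001101010100→1 (0)
 57  00001100100011010101000→0 (1)
 58  00011001000110101010001→0 (0)
 59  00110010001101010100010→0 (0)
 60  01100100011010101000100→0 (1)
 61  11001000110101010001001→1 (1)
 62  10010001101010100010011→1 (1)
 63  00100011010101000100111→0 (0)
 64  01000110101010001001110→0 (1)
 65  10001101010100010011101→1 (0)
 66  00011010101000100111010→0 (0)
 67  00110101010001001110100→0 (1)
 68  01101010100010011101001→0 (0)
 69  11010101000100111010010→1 (0)

1011111111010011101111001000101101001000010110111100010010000110010001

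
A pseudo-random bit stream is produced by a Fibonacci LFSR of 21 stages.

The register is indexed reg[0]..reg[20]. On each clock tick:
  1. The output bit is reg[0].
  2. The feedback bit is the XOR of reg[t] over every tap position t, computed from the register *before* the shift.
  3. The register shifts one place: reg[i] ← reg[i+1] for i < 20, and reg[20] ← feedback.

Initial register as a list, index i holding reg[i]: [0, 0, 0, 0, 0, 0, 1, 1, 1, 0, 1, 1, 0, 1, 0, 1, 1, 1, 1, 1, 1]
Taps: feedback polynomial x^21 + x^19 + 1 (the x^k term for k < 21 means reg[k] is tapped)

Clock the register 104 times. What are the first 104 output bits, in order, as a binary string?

00000011101101011111111111100100100011001100110000101111100001111000000100110000001100000000101101010100

tick  register→output (feedback)
  0  000000111011010111111→0 (1)
  1  000001110110101111111→0 (1)
  2  000011101101011111111→0 (1)
  3  000111011010111111111→0 (1)
  4  001110110101111111111→0 (1)
  5  011101101011111111111→0 (1)
  6  111011010111111111111→1 (0)
  7  110110101111111111110→1 (0)
  8  101101011111111111100→1 (1)
  9  011010111111111111001→0 (0)
 10  110101111111111110010→1 (0)
 11  101011111111111100100→1 (1)
 12  010111111111111001001→0 (0)
 13  101111111111110010010→1 (0)
 14  011111111111100100100→0 (0)
 15  111111111111001001000→1 (1)
 16  111111111110010010001→1 (1)
 17  111111111100100100011→1 (0)
 18  111111111001001000110→1 (0)
 19  111111110010010001100→1 (1)
 20  111111100100100011001→1 (1)
 21  111111001001000110011→1 (0)
 22  111110010010001100110→1 (0)
 23  111100100100011001100→1 (1)
 24  111001001000110011001→1 (1)
 25  110010010001100110011→1 (0)
 26  100100100011001100110→1 (0)
 27  001001000110011001100→0 (0)
 28  010010001100110011000→0 (0)
 29  100100011001100110000→1 (1)
 30  001000110011001100001→0 (0)
 31  010001100110011000010→0 (1)
 32  100011001100110000101→1 (1)
 33  000110011001100001011→0 (1)
 34  001100110011000010111→0 (1)
 35  011001100110000101111→0 (1)
 36  110011001100001011111→1 (0)
 37  100110011000010111110→1 (0)
 38  001100110000101111100→0 (0)
 39  011001100001011111000→0 (0)
 40  110011000010111110000→1 (1)
 41  100110000101111100001→1 (1)
 42  001100001011111000011→0 (1)
 43  011000010111110000111→0 (1)
 44  110000101111100001111→1 (0)
 45  100001011111000011110→1 (0)
 46  000010111110000111100→0 (0)
 47  000101111100001111000→0 (0)
 48  001011111000011110000→0 (0)
 49  010111110000111100000→0 (0)
 50  101111100001111000000→1 (1)
 51  011111000011110000001→0 (0)
 52  111110000111100000010→1 (0)
 53  111100001111000000100→1 (1)
 54  111000011110000001001→1 (1)
 55  110000111100000010011→1 (0)
 56  100001111000000100110→1 (0)
 57  000011110000001001100→0 (0)
 58  000111100000010011000→0 (0)
 59  001111000000100110000→0 (0)
 60  011110000001001100000→0 (0)
 61  111100000010011000000→1 (1)
 62  111000000100110000001→1 (1)
 63  110000001001100000011→1 (0)
 64  100000010011000000110→1 (0)
 65  000000100110000001100→0 (0)
 66  000001001100000011000→0 (0)
 67  000010011000000110000→0 (0)
 68  000100110000001100000→0 (0)
 69  001001100000011000000→0 (0)
 70  010011000000110000000→0 (0)
 71  100110000001100000000→1 (1)
 72  001100000011000000001→0 (0)
 73  011000000110000000010→0 (1)
 74  110000001100000000101→1 (1)
 75  100000011000000001011→1 (0)
 76  000000110000000010110→0 (1)
 77  000001100000000101101→0 (0)
 78  000011000000001011010→0 (1)
 79  000110000000010110101→0 (0)
 80  001100000000101101010→0 (1)
 81  011000000001011010101→0 (0)
 82  110000000010110101010→1 (0)
 83  100000000101101010100→1 (1)
 84  000000001011010101001→0 (0)
 85  000000010110101010010→0 (1)
 86  000000101101010100101→0 (0)
 87  000001011010101001010→0 (1)
 88  000010110101010010101→0 (0)
 89  000101101010100101010→0 (1)
 90  001011010101001010101→0 (0)
 91  010110101010010101010→0 (1)
 92  101101010100101010101→1 (1)
 93  011010101001010101011→0 (1)
 94  110101010010101010111→1 (0)
 95  101010100101010101110→1 (0)
 96  010101001010101011100→0 (0)
 97  101010010101010111000→1 (1)
 98  010100101010101110001→0 (0)
 99  101001010101011100010→1 (0)
100  010010101010111000100→0 (0)
101  100101010101110001000→1 (1)
102  001010101011100010001→0 (0)
103  010101010111000100010→0 (1)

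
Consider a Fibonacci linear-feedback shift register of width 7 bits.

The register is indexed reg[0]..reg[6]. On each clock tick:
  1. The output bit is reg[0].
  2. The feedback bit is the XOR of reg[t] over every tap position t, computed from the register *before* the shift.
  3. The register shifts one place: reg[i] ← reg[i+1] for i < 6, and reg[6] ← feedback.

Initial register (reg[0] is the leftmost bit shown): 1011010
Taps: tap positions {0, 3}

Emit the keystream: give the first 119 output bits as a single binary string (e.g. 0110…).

10110100001010101111101001010001101110001111111000011101111001011001001000000100010011000101110101101100000110011010100

tick  register→output (feedback)
  0  1011010→1 (0)
  1  0110100→0 (0)
  2  1101000→1 (0)
  3  1010000→1 (1)
  4  0100001→0 (0)
  5  1000010→1 (1)
  6  0000101→0 (0)
  7  0001010→0 (1)
  8  0010101→0 (0)
  9  0101010→0 (1)
 10  1010101→1 (1)
 11  0101011→0 (1)
 12  1010111→1 (1)
 13  0101111→0 (1)
 14  1011111→1 (0)
 15  0111110→0 (1)
 16  1111101→1 (0)
 17  1111010→1 (0)
 18  1110100→1 (1)
 19  1101001→1 (0)
 20  1010010→1 (1)
 21  0100101→0 (0)
 22  1001010→1 (0)
 23  0010100→0 (0)
 24  0101000→0 (1)
 25  1010001→1 (1)
 26  0100011→0 (0)
 27  1000110→1 (1)
 28  0001101→0 (1)
 29  0011011→0 (1)
 30  0110111→0 (0)
 31  1101110→1 (0)
 32  1011100→1 (0)
 33  0111000→0 (1)
 34  1110001→1 (1)
 35  1100011→1 (1)
 36  1000111→1 (1)
 37  0001111→0 (1)
 38  0011111→0 (1)
 39  0111111→0 (1)
 40  1111111→1 (0)
 41  1111110→1 (0)
 42  1111100→1 (0)
 43  1111000→1 (0)
 44  1110000→1 (1)
 45  1100001→1 (1)
 46  1000011→1 (1)
 47  0000111→0 (0)
 48  0001110→0 (1)
 49  0011101→0 (1)
 50  0111011→0 (1)
 51  1110111→1 (1)
 52  1101111→1 (0)
 53  1011110→1 (0)
 54  0111100→0 (1)
 55  1111001→1 (0)
 56  1110010→1 (1)
 57  1100101→1 (1)
 58  1001011→1 (0)
 59  0010110→0 (0)
 60  0101100→0 (1)
 61  1011001→1 (0)
 62  0110010→0 (0)
 63  1100100→1 (1)
 64  1001001→1 (0)
 65  0010010→0 (0)
 66  0100100→0 (0)
 67  1001000→1 (0)
 68  0010000→0 (0)
 69  0100000→0 (0)
 70  1000000→1 (1)
 71  0000001→0 (0)
 72  0000010→0 (0)
 73  0000100→0 (0)
 74  0001000→0 (1)
 75  0010001→0 (0)
 76  0100010→0 (0)
 77  1000100→1 (1)
 78  0001001→0 (1)
 79  0010011→0 (0)
 80  0100110→0 (0)
 81  1001100→1 (0)
 82  0011000→0 (1)
 83  0110001→0 (0)
 84  1100010→1 (1)
 85  1000101→1 (1)
 86  0001011→0 (1)
 87  0010111→0 (0)
 88  0101110→0 (1)
 89  1011101→1 (0)
 90  0111010→0 (1)
 91  1110101→1 (1)
 92  1101011→1 (0)
 93  1010110→1 (1)
 94  0101101→0 (1)
 95  1011011→1 (0)
 96  0110110→0 (0)
 97  1101100→1 (0)
 98  1011000→1 (0)
 99  0110000→0 (0)
100  1100000→1 (1)
101  1000001→1 (1)
102  0000011→0 (0)
103  0000110→0 (0)
104  0001100→0 (1)
105  0011001→0 (1)
106  0110011→0 (0)
107  1100110→1 (1)
108  1001101→1 (0)
109  0011010→0 (1)
110  0110101→0 (0)
111  1101010→1 (0)
112  1010100→1 (1)
113  0101001→0 (1)
114  1010011→1 (1)
115  0100111→0 (0)
116  1001110→1 (0)
117  0011100→0 (1)
118  0111001→0 (1)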